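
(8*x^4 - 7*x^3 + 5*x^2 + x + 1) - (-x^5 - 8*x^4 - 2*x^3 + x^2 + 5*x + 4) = x^5 + 16*x^4 - 5*x^3 + 4*x^2 - 4*x - 3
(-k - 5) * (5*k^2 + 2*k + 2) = -5*k^3 - 27*k^2 - 12*k - 10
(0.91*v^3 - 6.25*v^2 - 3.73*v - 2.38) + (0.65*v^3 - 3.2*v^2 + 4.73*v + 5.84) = 1.56*v^3 - 9.45*v^2 + 1.0*v + 3.46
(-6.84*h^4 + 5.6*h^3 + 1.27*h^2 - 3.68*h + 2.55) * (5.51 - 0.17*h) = 1.1628*h^5 - 38.6404*h^4 + 30.6401*h^3 + 7.6233*h^2 - 20.7103*h + 14.0505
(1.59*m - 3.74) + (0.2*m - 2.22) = 1.79*m - 5.96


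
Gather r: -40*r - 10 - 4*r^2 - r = -4*r^2 - 41*r - 10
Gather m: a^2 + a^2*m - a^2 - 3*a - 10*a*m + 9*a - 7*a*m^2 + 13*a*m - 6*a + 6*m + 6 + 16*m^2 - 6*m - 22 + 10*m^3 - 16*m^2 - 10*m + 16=-7*a*m^2 + 10*m^3 + m*(a^2 + 3*a - 10)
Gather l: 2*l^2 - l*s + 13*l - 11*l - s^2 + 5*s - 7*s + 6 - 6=2*l^2 + l*(2 - s) - s^2 - 2*s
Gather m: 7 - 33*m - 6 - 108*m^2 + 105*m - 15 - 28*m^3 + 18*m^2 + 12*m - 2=-28*m^3 - 90*m^2 + 84*m - 16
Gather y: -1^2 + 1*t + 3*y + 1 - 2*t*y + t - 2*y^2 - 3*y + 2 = -2*t*y + 2*t - 2*y^2 + 2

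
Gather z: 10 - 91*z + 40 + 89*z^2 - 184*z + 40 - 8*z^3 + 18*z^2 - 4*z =-8*z^3 + 107*z^2 - 279*z + 90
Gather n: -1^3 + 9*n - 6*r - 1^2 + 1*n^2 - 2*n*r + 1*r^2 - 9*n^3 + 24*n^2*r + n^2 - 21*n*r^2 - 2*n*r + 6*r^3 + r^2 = -9*n^3 + n^2*(24*r + 2) + n*(-21*r^2 - 4*r + 9) + 6*r^3 + 2*r^2 - 6*r - 2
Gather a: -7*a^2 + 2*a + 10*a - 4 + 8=-7*a^2 + 12*a + 4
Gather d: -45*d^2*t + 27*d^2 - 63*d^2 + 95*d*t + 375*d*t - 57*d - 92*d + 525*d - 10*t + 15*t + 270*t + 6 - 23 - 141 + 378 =d^2*(-45*t - 36) + d*(470*t + 376) + 275*t + 220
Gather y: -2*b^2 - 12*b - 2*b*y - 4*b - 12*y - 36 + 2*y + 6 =-2*b^2 - 16*b + y*(-2*b - 10) - 30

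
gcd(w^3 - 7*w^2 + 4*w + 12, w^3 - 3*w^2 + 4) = w^2 - w - 2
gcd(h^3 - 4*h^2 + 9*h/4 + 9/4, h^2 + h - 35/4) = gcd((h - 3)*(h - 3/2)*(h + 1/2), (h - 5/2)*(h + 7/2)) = 1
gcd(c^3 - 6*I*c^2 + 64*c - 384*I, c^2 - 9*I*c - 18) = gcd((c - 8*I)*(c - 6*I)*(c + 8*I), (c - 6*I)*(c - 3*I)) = c - 6*I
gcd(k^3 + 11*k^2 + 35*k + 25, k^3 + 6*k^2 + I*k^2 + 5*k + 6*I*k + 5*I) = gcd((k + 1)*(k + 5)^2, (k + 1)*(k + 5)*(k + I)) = k^2 + 6*k + 5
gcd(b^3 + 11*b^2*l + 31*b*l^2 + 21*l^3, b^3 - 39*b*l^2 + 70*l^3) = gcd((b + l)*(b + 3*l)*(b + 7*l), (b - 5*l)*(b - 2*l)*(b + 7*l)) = b + 7*l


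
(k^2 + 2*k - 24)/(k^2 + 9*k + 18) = (k - 4)/(k + 3)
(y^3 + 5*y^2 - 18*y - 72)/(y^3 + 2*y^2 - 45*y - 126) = (y - 4)/(y - 7)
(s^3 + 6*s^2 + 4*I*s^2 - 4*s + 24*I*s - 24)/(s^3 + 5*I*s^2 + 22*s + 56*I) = (s^2 + 2*s*(3 + I) + 12*I)/(s^2 + 3*I*s + 28)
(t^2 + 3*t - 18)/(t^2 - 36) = (t - 3)/(t - 6)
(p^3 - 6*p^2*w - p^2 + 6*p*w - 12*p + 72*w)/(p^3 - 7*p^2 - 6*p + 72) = (p - 6*w)/(p - 6)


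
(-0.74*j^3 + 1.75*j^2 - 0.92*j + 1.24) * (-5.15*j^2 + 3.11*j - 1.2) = 3.811*j^5 - 11.3139*j^4 + 11.0685*j^3 - 11.3472*j^2 + 4.9604*j - 1.488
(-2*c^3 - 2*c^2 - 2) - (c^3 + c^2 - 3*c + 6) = -3*c^3 - 3*c^2 + 3*c - 8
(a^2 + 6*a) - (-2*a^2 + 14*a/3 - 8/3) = 3*a^2 + 4*a/3 + 8/3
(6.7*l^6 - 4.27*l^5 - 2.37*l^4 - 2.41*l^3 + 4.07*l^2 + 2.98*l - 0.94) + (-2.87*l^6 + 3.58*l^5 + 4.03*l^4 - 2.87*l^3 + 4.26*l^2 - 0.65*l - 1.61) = 3.83*l^6 - 0.69*l^5 + 1.66*l^4 - 5.28*l^3 + 8.33*l^2 + 2.33*l - 2.55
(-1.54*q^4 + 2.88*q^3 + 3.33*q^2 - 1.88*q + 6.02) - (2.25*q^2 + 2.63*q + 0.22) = -1.54*q^4 + 2.88*q^3 + 1.08*q^2 - 4.51*q + 5.8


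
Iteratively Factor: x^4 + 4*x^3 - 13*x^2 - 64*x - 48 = (x + 4)*(x^3 - 13*x - 12) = (x + 1)*(x + 4)*(x^2 - x - 12) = (x + 1)*(x + 3)*(x + 4)*(x - 4)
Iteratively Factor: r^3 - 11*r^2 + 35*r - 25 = (r - 5)*(r^2 - 6*r + 5) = (r - 5)^2*(r - 1)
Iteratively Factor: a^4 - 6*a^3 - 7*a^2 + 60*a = (a - 4)*(a^3 - 2*a^2 - 15*a) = (a - 5)*(a - 4)*(a^2 + 3*a) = a*(a - 5)*(a - 4)*(a + 3)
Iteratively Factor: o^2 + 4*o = (o + 4)*(o)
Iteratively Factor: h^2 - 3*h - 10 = (h - 5)*(h + 2)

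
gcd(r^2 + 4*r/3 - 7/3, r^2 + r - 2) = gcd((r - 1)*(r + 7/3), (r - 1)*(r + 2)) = r - 1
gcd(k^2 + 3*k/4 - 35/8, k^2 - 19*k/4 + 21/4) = k - 7/4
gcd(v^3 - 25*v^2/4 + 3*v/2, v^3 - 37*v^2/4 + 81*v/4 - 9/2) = v^2 - 25*v/4 + 3/2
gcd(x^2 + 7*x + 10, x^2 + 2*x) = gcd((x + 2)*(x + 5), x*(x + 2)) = x + 2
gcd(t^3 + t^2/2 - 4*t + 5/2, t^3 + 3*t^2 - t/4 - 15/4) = t^2 + 3*t/2 - 5/2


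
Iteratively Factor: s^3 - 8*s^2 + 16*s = (s)*(s^2 - 8*s + 16) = s*(s - 4)*(s - 4)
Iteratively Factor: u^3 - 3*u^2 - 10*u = (u)*(u^2 - 3*u - 10) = u*(u - 5)*(u + 2)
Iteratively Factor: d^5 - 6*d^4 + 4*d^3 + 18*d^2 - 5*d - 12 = (d + 1)*(d^4 - 7*d^3 + 11*d^2 + 7*d - 12) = (d - 3)*(d + 1)*(d^3 - 4*d^2 - d + 4) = (d - 4)*(d - 3)*(d + 1)*(d^2 - 1) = (d - 4)*(d - 3)*(d + 1)^2*(d - 1)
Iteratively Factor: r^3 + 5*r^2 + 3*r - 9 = (r + 3)*(r^2 + 2*r - 3) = (r - 1)*(r + 3)*(r + 3)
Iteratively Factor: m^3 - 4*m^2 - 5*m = (m - 5)*(m^2 + m) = m*(m - 5)*(m + 1)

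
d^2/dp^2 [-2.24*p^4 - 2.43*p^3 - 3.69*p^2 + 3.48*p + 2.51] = -26.88*p^2 - 14.58*p - 7.38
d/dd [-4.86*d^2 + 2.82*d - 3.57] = 2.82 - 9.72*d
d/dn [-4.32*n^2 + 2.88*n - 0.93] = 2.88 - 8.64*n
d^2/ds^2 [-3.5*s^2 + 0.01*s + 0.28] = -7.00000000000000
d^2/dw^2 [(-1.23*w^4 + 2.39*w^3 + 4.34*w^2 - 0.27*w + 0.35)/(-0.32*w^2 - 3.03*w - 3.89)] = (0.251904*w^6 + 7.15564799999999*w^5 + 76.941666*w^4 + 202.499122*w^3 + 86.52807*w^2 - 221.04705*w - 143.266716)/(0.032768*w^6 + 0.930816*w^5 + 10.008672*w^4 + 50.448591*w^3 + 121.667919*w^2 + 137.550789*w + 58.863869)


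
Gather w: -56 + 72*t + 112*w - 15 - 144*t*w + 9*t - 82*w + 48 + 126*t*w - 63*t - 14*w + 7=18*t + w*(16 - 18*t) - 16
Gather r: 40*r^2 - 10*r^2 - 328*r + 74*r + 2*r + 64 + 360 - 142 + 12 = 30*r^2 - 252*r + 294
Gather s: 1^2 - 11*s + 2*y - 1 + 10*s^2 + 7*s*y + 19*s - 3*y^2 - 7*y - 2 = 10*s^2 + s*(7*y + 8) - 3*y^2 - 5*y - 2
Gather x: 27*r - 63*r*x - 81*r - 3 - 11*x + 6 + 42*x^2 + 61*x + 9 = -54*r + 42*x^2 + x*(50 - 63*r) + 12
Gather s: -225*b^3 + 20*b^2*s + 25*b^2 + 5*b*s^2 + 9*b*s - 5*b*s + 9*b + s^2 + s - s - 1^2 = -225*b^3 + 25*b^2 + 9*b + s^2*(5*b + 1) + s*(20*b^2 + 4*b) - 1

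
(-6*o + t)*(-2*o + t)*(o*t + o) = 12*o^3*t + 12*o^3 - 8*o^2*t^2 - 8*o^2*t + o*t^3 + o*t^2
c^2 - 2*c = c*(c - 2)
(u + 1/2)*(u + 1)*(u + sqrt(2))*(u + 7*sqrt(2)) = u^4 + 3*u^3/2 + 8*sqrt(2)*u^3 + 29*u^2/2 + 12*sqrt(2)*u^2 + 4*sqrt(2)*u + 21*u + 7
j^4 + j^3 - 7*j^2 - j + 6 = (j - 2)*(j - 1)*(j + 1)*(j + 3)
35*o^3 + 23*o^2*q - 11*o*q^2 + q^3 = (-7*o + q)*(-5*o + q)*(o + q)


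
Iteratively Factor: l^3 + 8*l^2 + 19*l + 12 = (l + 1)*(l^2 + 7*l + 12) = (l + 1)*(l + 4)*(l + 3)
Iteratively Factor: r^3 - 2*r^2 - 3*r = (r - 3)*(r^2 + r) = (r - 3)*(r + 1)*(r)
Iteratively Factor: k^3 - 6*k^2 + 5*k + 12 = (k + 1)*(k^2 - 7*k + 12) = (k - 4)*(k + 1)*(k - 3)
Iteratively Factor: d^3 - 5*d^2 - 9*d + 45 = (d - 3)*(d^2 - 2*d - 15) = (d - 5)*(d - 3)*(d + 3)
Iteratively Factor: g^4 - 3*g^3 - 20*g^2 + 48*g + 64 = (g + 4)*(g^3 - 7*g^2 + 8*g + 16) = (g - 4)*(g + 4)*(g^2 - 3*g - 4) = (g - 4)*(g + 1)*(g + 4)*(g - 4)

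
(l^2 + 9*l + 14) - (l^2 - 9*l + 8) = 18*l + 6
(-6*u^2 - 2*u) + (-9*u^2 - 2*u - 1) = -15*u^2 - 4*u - 1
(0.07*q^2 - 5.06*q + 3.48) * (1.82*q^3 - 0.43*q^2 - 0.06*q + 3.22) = 0.1274*q^5 - 9.2393*q^4 + 8.5052*q^3 - 0.9674*q^2 - 16.502*q + 11.2056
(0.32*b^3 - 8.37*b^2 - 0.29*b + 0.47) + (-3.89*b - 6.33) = 0.32*b^3 - 8.37*b^2 - 4.18*b - 5.86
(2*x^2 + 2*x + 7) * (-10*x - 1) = -20*x^3 - 22*x^2 - 72*x - 7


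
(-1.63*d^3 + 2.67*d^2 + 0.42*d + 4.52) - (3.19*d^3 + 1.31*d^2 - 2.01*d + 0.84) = -4.82*d^3 + 1.36*d^2 + 2.43*d + 3.68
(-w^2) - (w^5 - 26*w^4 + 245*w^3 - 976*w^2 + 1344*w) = -w^5 + 26*w^4 - 245*w^3 + 975*w^2 - 1344*w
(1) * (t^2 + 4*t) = t^2 + 4*t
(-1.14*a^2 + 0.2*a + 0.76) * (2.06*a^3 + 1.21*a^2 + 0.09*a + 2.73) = -2.3484*a^5 - 0.9674*a^4 + 1.705*a^3 - 2.1746*a^2 + 0.6144*a + 2.0748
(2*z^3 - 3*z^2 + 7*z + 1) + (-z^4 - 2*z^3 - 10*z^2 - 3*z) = -z^4 - 13*z^2 + 4*z + 1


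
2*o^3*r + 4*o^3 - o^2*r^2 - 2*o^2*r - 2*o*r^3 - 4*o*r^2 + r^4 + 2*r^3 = (-2*o + r)*(-o + r)*(o + r)*(r + 2)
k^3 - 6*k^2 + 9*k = k*(k - 3)^2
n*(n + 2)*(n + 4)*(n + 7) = n^4 + 13*n^3 + 50*n^2 + 56*n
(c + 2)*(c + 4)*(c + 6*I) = c^3 + 6*c^2 + 6*I*c^2 + 8*c + 36*I*c + 48*I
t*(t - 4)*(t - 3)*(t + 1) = t^4 - 6*t^3 + 5*t^2 + 12*t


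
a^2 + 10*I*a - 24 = (a + 4*I)*(a + 6*I)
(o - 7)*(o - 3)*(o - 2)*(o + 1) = o^4 - 11*o^3 + 29*o^2 - o - 42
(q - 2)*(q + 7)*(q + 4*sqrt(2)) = q^3 + 5*q^2 + 4*sqrt(2)*q^2 - 14*q + 20*sqrt(2)*q - 56*sqrt(2)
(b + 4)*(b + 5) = b^2 + 9*b + 20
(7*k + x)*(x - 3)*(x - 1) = 7*k*x^2 - 28*k*x + 21*k + x^3 - 4*x^2 + 3*x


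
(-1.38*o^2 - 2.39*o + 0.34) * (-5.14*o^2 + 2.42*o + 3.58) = 7.0932*o^4 + 8.945*o^3 - 12.4718*o^2 - 7.7334*o + 1.2172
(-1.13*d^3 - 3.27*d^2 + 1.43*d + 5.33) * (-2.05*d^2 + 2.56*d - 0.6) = 2.3165*d^5 + 3.8107*d^4 - 10.6247*d^3 - 5.3037*d^2 + 12.7868*d - 3.198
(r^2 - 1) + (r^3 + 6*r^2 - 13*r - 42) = r^3 + 7*r^2 - 13*r - 43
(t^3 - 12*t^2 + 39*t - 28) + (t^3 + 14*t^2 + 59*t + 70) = 2*t^3 + 2*t^2 + 98*t + 42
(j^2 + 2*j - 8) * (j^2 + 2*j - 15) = j^4 + 4*j^3 - 19*j^2 - 46*j + 120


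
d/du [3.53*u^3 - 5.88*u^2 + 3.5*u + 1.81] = 10.59*u^2 - 11.76*u + 3.5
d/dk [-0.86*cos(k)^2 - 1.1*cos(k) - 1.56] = (1.72*cos(k) + 1.1)*sin(k)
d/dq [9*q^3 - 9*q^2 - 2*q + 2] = 27*q^2 - 18*q - 2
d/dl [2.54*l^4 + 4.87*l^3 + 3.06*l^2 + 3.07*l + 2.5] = 10.16*l^3 + 14.61*l^2 + 6.12*l + 3.07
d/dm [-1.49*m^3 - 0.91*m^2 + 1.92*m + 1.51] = -4.47*m^2 - 1.82*m + 1.92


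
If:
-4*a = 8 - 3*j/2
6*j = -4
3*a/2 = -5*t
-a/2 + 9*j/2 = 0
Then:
No Solution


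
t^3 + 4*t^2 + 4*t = t*(t + 2)^2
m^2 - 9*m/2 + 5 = (m - 5/2)*(m - 2)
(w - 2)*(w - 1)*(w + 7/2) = w^3 + w^2/2 - 17*w/2 + 7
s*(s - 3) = s^2 - 3*s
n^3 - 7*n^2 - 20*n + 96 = (n - 8)*(n - 3)*(n + 4)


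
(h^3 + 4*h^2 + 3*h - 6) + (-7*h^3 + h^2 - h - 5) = -6*h^3 + 5*h^2 + 2*h - 11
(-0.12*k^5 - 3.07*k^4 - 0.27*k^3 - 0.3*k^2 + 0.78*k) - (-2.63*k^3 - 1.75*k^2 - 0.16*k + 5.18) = -0.12*k^5 - 3.07*k^4 + 2.36*k^3 + 1.45*k^2 + 0.94*k - 5.18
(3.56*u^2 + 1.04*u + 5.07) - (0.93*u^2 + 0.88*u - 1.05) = 2.63*u^2 + 0.16*u + 6.12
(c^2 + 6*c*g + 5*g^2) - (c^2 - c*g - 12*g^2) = 7*c*g + 17*g^2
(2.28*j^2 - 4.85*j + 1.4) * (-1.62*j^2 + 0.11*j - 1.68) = -3.6936*j^4 + 8.1078*j^3 - 6.6319*j^2 + 8.302*j - 2.352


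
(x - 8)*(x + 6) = x^2 - 2*x - 48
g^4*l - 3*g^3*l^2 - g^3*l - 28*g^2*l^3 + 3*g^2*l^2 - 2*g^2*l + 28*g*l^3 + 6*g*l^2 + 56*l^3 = (g - 2)*(g - 7*l)*(g + 4*l)*(g*l + l)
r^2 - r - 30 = (r - 6)*(r + 5)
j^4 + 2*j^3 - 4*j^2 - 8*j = j*(j - 2)*(j + 2)^2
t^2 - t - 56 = (t - 8)*(t + 7)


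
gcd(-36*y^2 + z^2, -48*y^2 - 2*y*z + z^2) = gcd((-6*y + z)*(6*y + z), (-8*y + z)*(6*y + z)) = 6*y + z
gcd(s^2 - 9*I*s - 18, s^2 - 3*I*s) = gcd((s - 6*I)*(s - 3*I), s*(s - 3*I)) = s - 3*I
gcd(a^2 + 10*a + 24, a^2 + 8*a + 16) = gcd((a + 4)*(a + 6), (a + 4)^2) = a + 4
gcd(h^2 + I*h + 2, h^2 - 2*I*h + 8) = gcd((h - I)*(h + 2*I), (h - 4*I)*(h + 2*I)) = h + 2*I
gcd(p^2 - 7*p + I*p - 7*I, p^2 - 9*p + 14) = p - 7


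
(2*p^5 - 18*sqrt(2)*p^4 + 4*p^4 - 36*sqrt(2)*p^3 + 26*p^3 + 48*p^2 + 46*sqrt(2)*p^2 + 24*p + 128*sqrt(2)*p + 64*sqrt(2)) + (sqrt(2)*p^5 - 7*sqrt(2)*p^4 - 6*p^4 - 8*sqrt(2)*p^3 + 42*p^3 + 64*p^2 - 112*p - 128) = sqrt(2)*p^5 + 2*p^5 - 25*sqrt(2)*p^4 - 2*p^4 - 44*sqrt(2)*p^3 + 68*p^3 + 46*sqrt(2)*p^2 + 112*p^2 - 88*p + 128*sqrt(2)*p - 128 + 64*sqrt(2)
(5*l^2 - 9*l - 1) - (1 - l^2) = 6*l^2 - 9*l - 2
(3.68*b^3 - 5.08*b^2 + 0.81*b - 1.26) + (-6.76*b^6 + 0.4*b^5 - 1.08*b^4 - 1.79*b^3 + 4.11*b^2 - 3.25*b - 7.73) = -6.76*b^6 + 0.4*b^5 - 1.08*b^4 + 1.89*b^3 - 0.97*b^2 - 2.44*b - 8.99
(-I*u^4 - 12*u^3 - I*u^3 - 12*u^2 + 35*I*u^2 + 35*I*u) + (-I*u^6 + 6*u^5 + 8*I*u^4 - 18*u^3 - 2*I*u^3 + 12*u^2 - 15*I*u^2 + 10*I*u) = -I*u^6 + 6*u^5 + 7*I*u^4 - 30*u^3 - 3*I*u^3 + 20*I*u^2 + 45*I*u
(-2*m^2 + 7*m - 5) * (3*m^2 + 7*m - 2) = -6*m^4 + 7*m^3 + 38*m^2 - 49*m + 10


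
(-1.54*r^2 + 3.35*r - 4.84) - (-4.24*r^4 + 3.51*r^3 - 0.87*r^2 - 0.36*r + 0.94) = 4.24*r^4 - 3.51*r^3 - 0.67*r^2 + 3.71*r - 5.78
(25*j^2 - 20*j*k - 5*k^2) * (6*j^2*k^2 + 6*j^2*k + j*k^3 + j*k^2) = 150*j^4*k^2 + 150*j^4*k - 95*j^3*k^3 - 95*j^3*k^2 - 50*j^2*k^4 - 50*j^2*k^3 - 5*j*k^5 - 5*j*k^4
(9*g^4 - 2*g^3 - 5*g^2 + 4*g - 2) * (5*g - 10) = 45*g^5 - 100*g^4 - 5*g^3 + 70*g^2 - 50*g + 20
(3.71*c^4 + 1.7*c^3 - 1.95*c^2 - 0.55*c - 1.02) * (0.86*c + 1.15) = 3.1906*c^5 + 5.7285*c^4 + 0.278*c^3 - 2.7155*c^2 - 1.5097*c - 1.173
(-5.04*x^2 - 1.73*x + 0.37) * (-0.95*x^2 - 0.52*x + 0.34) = 4.788*x^4 + 4.2643*x^3 - 1.1655*x^2 - 0.7806*x + 0.1258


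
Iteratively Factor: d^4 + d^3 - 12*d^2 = (d)*(d^3 + d^2 - 12*d) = d*(d - 3)*(d^2 + 4*d) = d*(d - 3)*(d + 4)*(d)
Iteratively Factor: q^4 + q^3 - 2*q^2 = (q + 2)*(q^3 - q^2) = (q - 1)*(q + 2)*(q^2) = q*(q - 1)*(q + 2)*(q)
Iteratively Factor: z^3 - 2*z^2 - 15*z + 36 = (z + 4)*(z^2 - 6*z + 9) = (z - 3)*(z + 4)*(z - 3)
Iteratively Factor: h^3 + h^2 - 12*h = (h - 3)*(h^2 + 4*h) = (h - 3)*(h + 4)*(h)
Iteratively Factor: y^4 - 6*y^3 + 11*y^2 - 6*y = (y - 3)*(y^3 - 3*y^2 + 2*y) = (y - 3)*(y - 2)*(y^2 - y) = y*(y - 3)*(y - 2)*(y - 1)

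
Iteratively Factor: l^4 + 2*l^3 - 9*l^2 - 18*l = (l + 2)*(l^3 - 9*l) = (l + 2)*(l + 3)*(l^2 - 3*l) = (l - 3)*(l + 2)*(l + 3)*(l)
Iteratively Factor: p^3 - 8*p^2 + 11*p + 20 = (p - 4)*(p^2 - 4*p - 5) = (p - 4)*(p + 1)*(p - 5)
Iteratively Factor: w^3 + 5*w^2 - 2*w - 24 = (w + 4)*(w^2 + w - 6) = (w - 2)*(w + 4)*(w + 3)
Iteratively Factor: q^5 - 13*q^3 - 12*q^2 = (q + 1)*(q^4 - q^3 - 12*q^2) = q*(q + 1)*(q^3 - q^2 - 12*q) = q^2*(q + 1)*(q^2 - q - 12) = q^2*(q + 1)*(q + 3)*(q - 4)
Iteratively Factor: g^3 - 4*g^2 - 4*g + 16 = (g + 2)*(g^2 - 6*g + 8) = (g - 2)*(g + 2)*(g - 4)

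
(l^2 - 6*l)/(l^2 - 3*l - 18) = l/(l + 3)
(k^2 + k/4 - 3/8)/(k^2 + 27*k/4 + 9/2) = (k - 1/2)/(k + 6)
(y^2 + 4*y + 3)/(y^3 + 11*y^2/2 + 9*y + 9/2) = 2/(2*y + 3)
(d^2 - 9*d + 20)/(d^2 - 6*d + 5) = (d - 4)/(d - 1)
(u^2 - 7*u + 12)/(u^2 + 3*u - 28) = (u - 3)/(u + 7)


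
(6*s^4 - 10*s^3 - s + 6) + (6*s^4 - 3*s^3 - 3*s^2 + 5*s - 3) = 12*s^4 - 13*s^3 - 3*s^2 + 4*s + 3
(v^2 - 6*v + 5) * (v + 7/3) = v^3 - 11*v^2/3 - 9*v + 35/3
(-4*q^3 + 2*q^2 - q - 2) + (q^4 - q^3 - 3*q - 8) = q^4 - 5*q^3 + 2*q^2 - 4*q - 10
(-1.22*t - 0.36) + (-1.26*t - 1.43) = -2.48*t - 1.79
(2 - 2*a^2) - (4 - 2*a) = -2*a^2 + 2*a - 2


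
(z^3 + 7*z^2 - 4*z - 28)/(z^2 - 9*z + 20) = (z^3 + 7*z^2 - 4*z - 28)/(z^2 - 9*z + 20)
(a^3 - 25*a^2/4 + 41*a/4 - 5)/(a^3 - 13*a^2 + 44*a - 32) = (a - 5/4)/(a - 8)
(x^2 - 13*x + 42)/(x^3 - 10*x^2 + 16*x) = (x^2 - 13*x + 42)/(x*(x^2 - 10*x + 16))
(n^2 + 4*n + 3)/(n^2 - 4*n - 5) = (n + 3)/(n - 5)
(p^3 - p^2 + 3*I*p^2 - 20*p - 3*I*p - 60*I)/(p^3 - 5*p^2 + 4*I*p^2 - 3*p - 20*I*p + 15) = (p + 4)/(p + I)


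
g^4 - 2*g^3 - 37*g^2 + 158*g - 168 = (g - 4)*(g - 3)*(g - 2)*(g + 7)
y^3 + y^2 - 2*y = y*(y - 1)*(y + 2)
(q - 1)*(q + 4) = q^2 + 3*q - 4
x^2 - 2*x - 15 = (x - 5)*(x + 3)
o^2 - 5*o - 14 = (o - 7)*(o + 2)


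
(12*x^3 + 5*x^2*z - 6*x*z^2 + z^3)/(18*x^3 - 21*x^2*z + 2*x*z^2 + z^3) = (4*x^2 + 3*x*z - z^2)/(6*x^2 - 5*x*z - z^2)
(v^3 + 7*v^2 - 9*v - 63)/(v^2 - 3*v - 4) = (-v^3 - 7*v^2 + 9*v + 63)/(-v^2 + 3*v + 4)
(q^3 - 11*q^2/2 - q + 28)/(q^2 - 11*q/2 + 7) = (q^2 - 2*q - 8)/(q - 2)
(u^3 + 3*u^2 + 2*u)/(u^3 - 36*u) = (u^2 + 3*u + 2)/(u^2 - 36)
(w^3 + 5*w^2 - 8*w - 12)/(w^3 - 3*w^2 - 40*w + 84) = (w + 1)/(w - 7)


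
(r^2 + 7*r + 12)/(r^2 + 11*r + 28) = (r + 3)/(r + 7)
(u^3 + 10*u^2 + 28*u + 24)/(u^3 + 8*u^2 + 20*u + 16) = (u + 6)/(u + 4)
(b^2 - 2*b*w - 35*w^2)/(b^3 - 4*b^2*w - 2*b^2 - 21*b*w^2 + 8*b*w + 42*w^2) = (b + 5*w)/(b^2 + 3*b*w - 2*b - 6*w)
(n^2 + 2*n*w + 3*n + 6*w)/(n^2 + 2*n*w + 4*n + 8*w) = (n + 3)/(n + 4)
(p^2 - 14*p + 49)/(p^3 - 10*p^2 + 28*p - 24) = (p^2 - 14*p + 49)/(p^3 - 10*p^2 + 28*p - 24)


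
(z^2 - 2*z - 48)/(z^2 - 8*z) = (z + 6)/z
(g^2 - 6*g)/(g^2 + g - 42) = g/(g + 7)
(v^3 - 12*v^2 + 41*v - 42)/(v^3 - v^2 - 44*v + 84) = (v^2 - 10*v + 21)/(v^2 + v - 42)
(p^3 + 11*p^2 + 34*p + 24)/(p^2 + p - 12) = (p^2 + 7*p + 6)/(p - 3)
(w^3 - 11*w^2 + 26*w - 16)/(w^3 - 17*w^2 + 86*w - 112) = (w - 1)/(w - 7)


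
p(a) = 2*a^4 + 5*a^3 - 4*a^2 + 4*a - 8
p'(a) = 8*a^3 + 15*a^2 - 8*a + 4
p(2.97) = 255.20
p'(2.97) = 322.14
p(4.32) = 1034.31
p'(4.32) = 894.35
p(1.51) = 16.53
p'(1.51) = 53.67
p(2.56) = 145.81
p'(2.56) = 216.04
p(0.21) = -7.29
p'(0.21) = 3.06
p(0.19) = -7.35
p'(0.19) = 3.08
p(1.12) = 1.63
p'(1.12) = 25.10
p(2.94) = 245.67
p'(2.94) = 313.43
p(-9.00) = 9109.00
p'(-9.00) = -4541.00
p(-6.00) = 1336.00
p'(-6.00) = -1136.00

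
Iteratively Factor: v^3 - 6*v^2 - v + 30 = (v + 2)*(v^2 - 8*v + 15) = (v - 5)*(v + 2)*(v - 3)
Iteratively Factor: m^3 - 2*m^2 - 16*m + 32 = (m - 4)*(m^2 + 2*m - 8) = (m - 4)*(m + 4)*(m - 2)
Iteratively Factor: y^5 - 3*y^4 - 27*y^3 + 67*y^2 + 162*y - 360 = (y + 3)*(y^4 - 6*y^3 - 9*y^2 + 94*y - 120) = (y - 2)*(y + 3)*(y^3 - 4*y^2 - 17*y + 60) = (y - 5)*(y - 2)*(y + 3)*(y^2 + y - 12) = (y - 5)*(y - 2)*(y + 3)*(y + 4)*(y - 3)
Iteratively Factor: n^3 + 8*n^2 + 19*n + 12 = (n + 3)*(n^2 + 5*n + 4) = (n + 3)*(n + 4)*(n + 1)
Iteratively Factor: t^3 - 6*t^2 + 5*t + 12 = (t + 1)*(t^2 - 7*t + 12) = (t - 3)*(t + 1)*(t - 4)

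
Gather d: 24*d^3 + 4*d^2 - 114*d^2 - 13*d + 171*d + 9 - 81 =24*d^3 - 110*d^2 + 158*d - 72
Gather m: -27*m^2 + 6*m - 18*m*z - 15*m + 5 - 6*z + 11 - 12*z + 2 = -27*m^2 + m*(-18*z - 9) - 18*z + 18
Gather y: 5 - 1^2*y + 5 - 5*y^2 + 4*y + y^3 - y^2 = y^3 - 6*y^2 + 3*y + 10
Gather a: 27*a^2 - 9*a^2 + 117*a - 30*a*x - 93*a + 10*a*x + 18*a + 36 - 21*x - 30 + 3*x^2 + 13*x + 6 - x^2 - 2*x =18*a^2 + a*(42 - 20*x) + 2*x^2 - 10*x + 12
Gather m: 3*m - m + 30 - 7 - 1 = 2*m + 22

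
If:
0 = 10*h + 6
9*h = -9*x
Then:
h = -3/5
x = 3/5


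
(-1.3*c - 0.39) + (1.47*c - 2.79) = 0.17*c - 3.18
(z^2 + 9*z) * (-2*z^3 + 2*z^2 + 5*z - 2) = -2*z^5 - 16*z^4 + 23*z^3 + 43*z^2 - 18*z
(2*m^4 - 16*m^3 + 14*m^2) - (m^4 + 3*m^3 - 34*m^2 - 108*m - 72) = m^4 - 19*m^3 + 48*m^2 + 108*m + 72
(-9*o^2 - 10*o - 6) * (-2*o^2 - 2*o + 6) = 18*o^4 + 38*o^3 - 22*o^2 - 48*o - 36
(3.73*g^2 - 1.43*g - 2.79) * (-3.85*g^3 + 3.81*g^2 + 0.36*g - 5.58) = -14.3605*g^5 + 19.7168*g^4 + 6.636*g^3 - 31.9581*g^2 + 6.975*g + 15.5682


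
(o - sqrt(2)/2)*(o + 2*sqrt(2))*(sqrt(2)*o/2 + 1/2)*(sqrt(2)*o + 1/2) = o^4 + 9*sqrt(2)*o^3/4 + o^2/2 - 9*sqrt(2)*o/8 - 1/2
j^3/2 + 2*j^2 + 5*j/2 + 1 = (j/2 + 1)*(j + 1)^2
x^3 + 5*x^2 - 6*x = x*(x - 1)*(x + 6)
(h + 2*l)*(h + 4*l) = h^2 + 6*h*l + 8*l^2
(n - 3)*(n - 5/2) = n^2 - 11*n/2 + 15/2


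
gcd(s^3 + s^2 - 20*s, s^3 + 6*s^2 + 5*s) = s^2 + 5*s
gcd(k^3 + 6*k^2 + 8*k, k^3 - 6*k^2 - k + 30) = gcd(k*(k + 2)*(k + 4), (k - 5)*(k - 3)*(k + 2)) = k + 2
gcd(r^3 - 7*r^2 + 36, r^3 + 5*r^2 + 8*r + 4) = r + 2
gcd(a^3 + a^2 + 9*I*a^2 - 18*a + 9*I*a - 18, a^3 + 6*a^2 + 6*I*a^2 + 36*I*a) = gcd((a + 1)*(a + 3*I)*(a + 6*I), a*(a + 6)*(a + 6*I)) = a + 6*I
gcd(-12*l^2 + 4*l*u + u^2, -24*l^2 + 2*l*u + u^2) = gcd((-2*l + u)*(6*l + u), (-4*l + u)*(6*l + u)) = 6*l + u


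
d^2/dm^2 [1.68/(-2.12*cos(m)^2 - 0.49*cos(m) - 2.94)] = (30.202368*(1 - cos(m)^2)^2 + 5.235552*cos(m)^3 - 26.379864*cos(m)^2 - 12.891312*cos(m) - 10.066896)/(2.12*cos(m)^2 + 0.49*cos(m) + 2.94)^3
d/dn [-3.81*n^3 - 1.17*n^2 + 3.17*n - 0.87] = -11.43*n^2 - 2.34*n + 3.17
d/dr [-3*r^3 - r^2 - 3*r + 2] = -9*r^2 - 2*r - 3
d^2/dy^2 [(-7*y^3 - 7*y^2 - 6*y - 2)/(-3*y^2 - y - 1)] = 2*(19*y^3 + 12*y^2 - 15*y - 3)/(27*y^6 + 27*y^5 + 36*y^4 + 19*y^3 + 12*y^2 + 3*y + 1)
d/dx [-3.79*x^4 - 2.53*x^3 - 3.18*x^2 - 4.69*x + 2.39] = -15.16*x^3 - 7.59*x^2 - 6.36*x - 4.69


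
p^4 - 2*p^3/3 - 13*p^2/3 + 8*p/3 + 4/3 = (p - 2)*(p - 1)*(p + 1/3)*(p + 2)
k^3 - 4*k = k*(k - 2)*(k + 2)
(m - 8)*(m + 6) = m^2 - 2*m - 48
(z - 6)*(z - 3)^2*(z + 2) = z^4 - 10*z^3 + 21*z^2 + 36*z - 108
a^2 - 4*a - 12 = (a - 6)*(a + 2)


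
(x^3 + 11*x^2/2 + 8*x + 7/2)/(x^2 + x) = x + 9/2 + 7/(2*x)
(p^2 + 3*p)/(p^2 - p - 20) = p*(p + 3)/(p^2 - p - 20)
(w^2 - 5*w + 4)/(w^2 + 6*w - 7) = (w - 4)/(w + 7)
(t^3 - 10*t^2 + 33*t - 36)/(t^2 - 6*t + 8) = (t^2 - 6*t + 9)/(t - 2)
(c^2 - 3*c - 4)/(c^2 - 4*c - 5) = (c - 4)/(c - 5)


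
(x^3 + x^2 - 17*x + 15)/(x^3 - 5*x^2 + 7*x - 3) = (x + 5)/(x - 1)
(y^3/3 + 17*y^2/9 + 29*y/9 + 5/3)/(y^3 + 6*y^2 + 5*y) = (3*y^2 + 14*y + 15)/(9*y*(y + 5))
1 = 1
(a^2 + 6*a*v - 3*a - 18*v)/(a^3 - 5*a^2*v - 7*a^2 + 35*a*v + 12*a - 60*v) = (-a - 6*v)/(-a^2 + 5*a*v + 4*a - 20*v)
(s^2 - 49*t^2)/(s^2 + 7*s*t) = (s - 7*t)/s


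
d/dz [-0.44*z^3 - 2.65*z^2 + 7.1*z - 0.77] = -1.32*z^2 - 5.3*z + 7.1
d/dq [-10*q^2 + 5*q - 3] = 5 - 20*q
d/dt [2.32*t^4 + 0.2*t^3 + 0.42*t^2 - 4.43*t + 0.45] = 9.28*t^3 + 0.6*t^2 + 0.84*t - 4.43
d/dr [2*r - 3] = 2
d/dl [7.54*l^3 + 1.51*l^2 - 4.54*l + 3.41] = 22.62*l^2 + 3.02*l - 4.54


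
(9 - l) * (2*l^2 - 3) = -2*l^3 + 18*l^2 + 3*l - 27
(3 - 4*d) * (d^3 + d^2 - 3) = -4*d^4 - d^3 + 3*d^2 + 12*d - 9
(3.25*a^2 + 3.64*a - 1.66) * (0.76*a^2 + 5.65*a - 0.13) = 2.47*a^4 + 21.1289*a^3 + 18.8819*a^2 - 9.8522*a + 0.2158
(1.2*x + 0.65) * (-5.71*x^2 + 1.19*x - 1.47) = -6.852*x^3 - 2.2835*x^2 - 0.9905*x - 0.9555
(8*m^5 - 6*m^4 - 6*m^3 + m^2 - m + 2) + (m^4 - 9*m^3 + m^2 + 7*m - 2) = 8*m^5 - 5*m^4 - 15*m^3 + 2*m^2 + 6*m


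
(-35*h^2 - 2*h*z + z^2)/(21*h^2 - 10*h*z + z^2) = (5*h + z)/(-3*h + z)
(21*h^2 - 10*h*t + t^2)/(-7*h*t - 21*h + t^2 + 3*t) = (-3*h + t)/(t + 3)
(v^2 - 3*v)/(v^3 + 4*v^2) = (v - 3)/(v*(v + 4))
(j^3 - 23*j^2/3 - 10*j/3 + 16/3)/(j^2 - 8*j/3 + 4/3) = (j^2 - 7*j - 8)/(j - 2)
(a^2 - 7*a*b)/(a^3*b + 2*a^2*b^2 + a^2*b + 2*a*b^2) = (a - 7*b)/(b*(a^2 + 2*a*b + a + 2*b))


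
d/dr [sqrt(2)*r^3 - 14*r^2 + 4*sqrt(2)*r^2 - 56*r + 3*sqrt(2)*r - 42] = 3*sqrt(2)*r^2 - 28*r + 8*sqrt(2)*r - 56 + 3*sqrt(2)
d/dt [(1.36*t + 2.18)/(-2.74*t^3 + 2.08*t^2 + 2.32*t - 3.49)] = (7.4528*t^3 + 15.0908*t^2 - 9.0688*t - 9.804)/(7.5076*t^6 - 11.3984*t^5 - 8.3872*t^4 + 28.7764*t^3 - 9.136*t^2 - 16.1936*t + 12.1801)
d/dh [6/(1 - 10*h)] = 60/(10*h - 1)^2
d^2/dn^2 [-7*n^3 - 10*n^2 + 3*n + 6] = -42*n - 20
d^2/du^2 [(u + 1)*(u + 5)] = 2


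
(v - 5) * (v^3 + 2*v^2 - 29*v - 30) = v^4 - 3*v^3 - 39*v^2 + 115*v + 150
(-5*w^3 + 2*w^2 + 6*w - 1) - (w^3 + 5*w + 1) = -6*w^3 + 2*w^2 + w - 2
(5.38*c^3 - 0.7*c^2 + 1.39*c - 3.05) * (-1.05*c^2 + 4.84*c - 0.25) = -5.649*c^5 + 26.7742*c^4 - 6.1925*c^3 + 10.1051*c^2 - 15.1095*c + 0.7625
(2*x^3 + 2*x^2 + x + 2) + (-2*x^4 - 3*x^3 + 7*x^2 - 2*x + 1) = -2*x^4 - x^3 + 9*x^2 - x + 3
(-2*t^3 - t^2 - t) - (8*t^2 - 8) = -2*t^3 - 9*t^2 - t + 8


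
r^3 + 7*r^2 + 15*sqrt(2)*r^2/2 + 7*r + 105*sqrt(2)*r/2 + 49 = (r + 7)*(r + sqrt(2)/2)*(r + 7*sqrt(2))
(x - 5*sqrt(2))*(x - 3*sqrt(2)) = x^2 - 8*sqrt(2)*x + 30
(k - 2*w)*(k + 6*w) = k^2 + 4*k*w - 12*w^2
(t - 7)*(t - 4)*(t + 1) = t^3 - 10*t^2 + 17*t + 28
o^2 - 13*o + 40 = (o - 8)*(o - 5)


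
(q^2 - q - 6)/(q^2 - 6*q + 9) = (q + 2)/(q - 3)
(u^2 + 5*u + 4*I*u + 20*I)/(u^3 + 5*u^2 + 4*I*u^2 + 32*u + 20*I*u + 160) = (u + 4*I)/(u^2 + 4*I*u + 32)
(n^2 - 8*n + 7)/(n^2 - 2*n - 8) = (-n^2 + 8*n - 7)/(-n^2 + 2*n + 8)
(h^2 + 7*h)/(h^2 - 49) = h/(h - 7)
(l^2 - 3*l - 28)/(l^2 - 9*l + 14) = (l + 4)/(l - 2)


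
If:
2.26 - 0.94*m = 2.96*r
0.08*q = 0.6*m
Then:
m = 2.40425531914894 - 3.14893617021277*r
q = 18.031914893617 - 23.6170212765957*r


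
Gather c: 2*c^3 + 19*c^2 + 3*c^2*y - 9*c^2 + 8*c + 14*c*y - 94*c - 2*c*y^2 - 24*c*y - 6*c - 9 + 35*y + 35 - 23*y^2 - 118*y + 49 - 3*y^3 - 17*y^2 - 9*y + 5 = 2*c^3 + c^2*(3*y + 10) + c*(-2*y^2 - 10*y - 92) - 3*y^3 - 40*y^2 - 92*y + 80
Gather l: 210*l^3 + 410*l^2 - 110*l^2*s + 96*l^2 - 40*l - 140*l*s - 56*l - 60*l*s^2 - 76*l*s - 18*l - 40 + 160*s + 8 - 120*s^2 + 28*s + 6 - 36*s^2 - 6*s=210*l^3 + l^2*(506 - 110*s) + l*(-60*s^2 - 216*s - 114) - 156*s^2 + 182*s - 26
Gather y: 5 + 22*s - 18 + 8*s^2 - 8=8*s^2 + 22*s - 21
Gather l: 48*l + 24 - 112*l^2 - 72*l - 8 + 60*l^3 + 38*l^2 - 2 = 60*l^3 - 74*l^2 - 24*l + 14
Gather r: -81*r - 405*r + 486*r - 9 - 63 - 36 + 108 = 0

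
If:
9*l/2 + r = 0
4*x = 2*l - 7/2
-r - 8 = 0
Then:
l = 16/9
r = -8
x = 1/72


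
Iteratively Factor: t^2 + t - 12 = (t + 4)*(t - 3)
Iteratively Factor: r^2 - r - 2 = (r + 1)*(r - 2)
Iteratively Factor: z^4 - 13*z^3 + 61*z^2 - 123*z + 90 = (z - 3)*(z^3 - 10*z^2 + 31*z - 30) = (z - 3)^2*(z^2 - 7*z + 10) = (z - 3)^2*(z - 2)*(z - 5)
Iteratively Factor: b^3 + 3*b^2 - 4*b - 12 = (b - 2)*(b^2 + 5*b + 6) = (b - 2)*(b + 2)*(b + 3)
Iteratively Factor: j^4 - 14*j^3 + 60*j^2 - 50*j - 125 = (j - 5)*(j^3 - 9*j^2 + 15*j + 25) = (j - 5)^2*(j^2 - 4*j - 5) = (j - 5)^3*(j + 1)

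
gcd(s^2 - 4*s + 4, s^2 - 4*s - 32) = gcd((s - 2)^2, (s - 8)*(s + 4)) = 1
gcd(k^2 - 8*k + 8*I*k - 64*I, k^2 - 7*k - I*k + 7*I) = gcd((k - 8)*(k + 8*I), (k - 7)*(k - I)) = 1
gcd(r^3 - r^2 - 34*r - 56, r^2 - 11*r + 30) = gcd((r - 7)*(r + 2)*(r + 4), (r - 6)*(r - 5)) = 1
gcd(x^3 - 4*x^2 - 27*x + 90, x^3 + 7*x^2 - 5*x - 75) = x^2 + 2*x - 15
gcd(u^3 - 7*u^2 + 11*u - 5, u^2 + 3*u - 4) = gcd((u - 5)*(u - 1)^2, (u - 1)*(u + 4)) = u - 1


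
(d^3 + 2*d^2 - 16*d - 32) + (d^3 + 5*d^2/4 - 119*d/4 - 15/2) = 2*d^3 + 13*d^2/4 - 183*d/4 - 79/2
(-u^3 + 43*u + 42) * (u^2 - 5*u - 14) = -u^5 + 5*u^4 + 57*u^3 - 173*u^2 - 812*u - 588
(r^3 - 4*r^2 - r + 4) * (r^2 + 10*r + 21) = r^5 + 6*r^4 - 20*r^3 - 90*r^2 + 19*r + 84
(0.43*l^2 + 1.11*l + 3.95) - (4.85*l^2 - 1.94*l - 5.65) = -4.42*l^2 + 3.05*l + 9.6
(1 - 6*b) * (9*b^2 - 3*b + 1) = -54*b^3 + 27*b^2 - 9*b + 1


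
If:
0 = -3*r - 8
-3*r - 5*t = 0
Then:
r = -8/3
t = 8/5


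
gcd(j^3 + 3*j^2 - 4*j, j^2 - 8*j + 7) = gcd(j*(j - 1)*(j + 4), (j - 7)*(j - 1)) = j - 1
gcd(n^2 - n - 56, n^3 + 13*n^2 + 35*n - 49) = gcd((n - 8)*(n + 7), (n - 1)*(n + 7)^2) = n + 7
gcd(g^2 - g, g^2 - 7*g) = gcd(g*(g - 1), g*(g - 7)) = g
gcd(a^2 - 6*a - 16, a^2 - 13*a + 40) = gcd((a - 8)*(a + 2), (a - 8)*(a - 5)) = a - 8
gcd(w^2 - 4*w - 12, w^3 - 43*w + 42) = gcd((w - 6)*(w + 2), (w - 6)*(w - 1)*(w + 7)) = w - 6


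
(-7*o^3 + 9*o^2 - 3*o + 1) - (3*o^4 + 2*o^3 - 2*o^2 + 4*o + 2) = -3*o^4 - 9*o^3 + 11*o^2 - 7*o - 1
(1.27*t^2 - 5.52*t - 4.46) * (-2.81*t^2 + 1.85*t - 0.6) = -3.5687*t^4 + 17.8607*t^3 + 1.5586*t^2 - 4.939*t + 2.676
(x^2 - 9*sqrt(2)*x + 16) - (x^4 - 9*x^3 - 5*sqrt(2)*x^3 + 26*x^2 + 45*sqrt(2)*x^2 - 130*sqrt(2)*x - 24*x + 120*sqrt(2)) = -x^4 + 5*sqrt(2)*x^3 + 9*x^3 - 45*sqrt(2)*x^2 - 25*x^2 + 24*x + 121*sqrt(2)*x - 120*sqrt(2) + 16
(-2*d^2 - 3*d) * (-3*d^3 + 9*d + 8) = 6*d^5 + 9*d^4 - 18*d^3 - 43*d^2 - 24*d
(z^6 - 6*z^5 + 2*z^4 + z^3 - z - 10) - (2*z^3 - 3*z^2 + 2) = z^6 - 6*z^5 + 2*z^4 - z^3 + 3*z^2 - z - 12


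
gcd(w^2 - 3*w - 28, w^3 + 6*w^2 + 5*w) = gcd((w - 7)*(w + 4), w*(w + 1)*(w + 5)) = 1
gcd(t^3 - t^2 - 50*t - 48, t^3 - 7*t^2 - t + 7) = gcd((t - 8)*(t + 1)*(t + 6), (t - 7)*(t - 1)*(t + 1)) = t + 1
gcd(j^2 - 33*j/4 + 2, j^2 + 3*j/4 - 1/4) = j - 1/4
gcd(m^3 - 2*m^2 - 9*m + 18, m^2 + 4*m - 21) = m - 3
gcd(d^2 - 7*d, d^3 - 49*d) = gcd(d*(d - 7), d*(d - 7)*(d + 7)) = d^2 - 7*d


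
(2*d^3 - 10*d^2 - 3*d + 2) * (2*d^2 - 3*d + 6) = 4*d^5 - 26*d^4 + 36*d^3 - 47*d^2 - 24*d + 12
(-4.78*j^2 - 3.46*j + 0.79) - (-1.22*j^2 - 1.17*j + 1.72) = -3.56*j^2 - 2.29*j - 0.93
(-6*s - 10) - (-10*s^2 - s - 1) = 10*s^2 - 5*s - 9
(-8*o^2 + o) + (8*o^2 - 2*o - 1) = -o - 1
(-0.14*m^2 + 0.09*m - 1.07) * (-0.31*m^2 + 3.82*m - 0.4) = 0.0434*m^4 - 0.5627*m^3 + 0.7315*m^2 - 4.1234*m + 0.428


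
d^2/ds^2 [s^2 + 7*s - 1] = 2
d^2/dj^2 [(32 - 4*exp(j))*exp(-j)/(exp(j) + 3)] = 4*(-exp(3*j) + 35*exp(2*j) + 72*exp(j) + 72)*exp(-j)/(exp(3*j) + 9*exp(2*j) + 27*exp(j) + 27)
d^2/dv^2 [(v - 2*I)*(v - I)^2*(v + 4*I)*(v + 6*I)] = 20*v^3 + 72*I*v^2 + 66*v + 96*I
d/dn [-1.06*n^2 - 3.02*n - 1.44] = -2.12*n - 3.02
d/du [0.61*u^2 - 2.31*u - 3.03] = 1.22*u - 2.31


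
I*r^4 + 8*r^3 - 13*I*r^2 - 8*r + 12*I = (r + 1)*(r - 6*I)*(r - 2*I)*(I*r - I)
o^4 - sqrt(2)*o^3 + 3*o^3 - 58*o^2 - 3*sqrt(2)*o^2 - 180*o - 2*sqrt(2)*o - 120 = (o + 1)*(o + 2)*(o - 6*sqrt(2))*(o + 5*sqrt(2))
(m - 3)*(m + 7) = m^2 + 4*m - 21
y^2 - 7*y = y*(y - 7)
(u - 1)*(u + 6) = u^2 + 5*u - 6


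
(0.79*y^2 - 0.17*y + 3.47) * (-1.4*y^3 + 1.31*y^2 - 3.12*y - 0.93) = -1.106*y^5 + 1.2729*y^4 - 7.5455*y^3 + 4.3414*y^2 - 10.6683*y - 3.2271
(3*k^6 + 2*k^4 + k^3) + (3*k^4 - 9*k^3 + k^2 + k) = 3*k^6 + 5*k^4 - 8*k^3 + k^2 + k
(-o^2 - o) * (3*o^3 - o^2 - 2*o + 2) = -3*o^5 - 2*o^4 + 3*o^3 - 2*o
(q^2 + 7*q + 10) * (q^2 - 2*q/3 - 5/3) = q^4 + 19*q^3/3 + 11*q^2/3 - 55*q/3 - 50/3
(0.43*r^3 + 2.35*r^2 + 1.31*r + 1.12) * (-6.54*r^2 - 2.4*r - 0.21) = -2.8122*r^5 - 16.401*r^4 - 14.2977*r^3 - 10.9623*r^2 - 2.9631*r - 0.2352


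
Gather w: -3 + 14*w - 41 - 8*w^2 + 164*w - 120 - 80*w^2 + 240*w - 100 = -88*w^2 + 418*w - 264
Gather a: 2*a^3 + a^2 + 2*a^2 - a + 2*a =2*a^3 + 3*a^2 + a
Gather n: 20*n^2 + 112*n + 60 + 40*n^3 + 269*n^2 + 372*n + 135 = 40*n^3 + 289*n^2 + 484*n + 195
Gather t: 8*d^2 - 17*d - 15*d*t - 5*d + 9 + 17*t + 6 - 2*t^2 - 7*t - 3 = 8*d^2 - 22*d - 2*t^2 + t*(10 - 15*d) + 12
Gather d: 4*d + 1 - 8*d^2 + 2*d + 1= -8*d^2 + 6*d + 2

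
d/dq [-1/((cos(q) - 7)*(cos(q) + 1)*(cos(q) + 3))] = (3*sin(q)^2 + 6*cos(q) + 22)*sin(q)/((cos(q) - 7)^2*(cos(q) + 1)^2*(cos(q) + 3)^2)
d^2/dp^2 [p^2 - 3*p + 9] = 2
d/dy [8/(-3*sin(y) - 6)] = 8*cos(y)/(3*(sin(y) + 2)^2)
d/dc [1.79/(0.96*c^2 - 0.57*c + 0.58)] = (1.0203 - 3.4368*c)/(0.96*c^2 - 0.57*c + 0.58)^2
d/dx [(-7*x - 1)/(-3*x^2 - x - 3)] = (21*x^2 + 7*x - (6*x + 1)*(7*x + 1) + 21)/(3*x^2 + x + 3)^2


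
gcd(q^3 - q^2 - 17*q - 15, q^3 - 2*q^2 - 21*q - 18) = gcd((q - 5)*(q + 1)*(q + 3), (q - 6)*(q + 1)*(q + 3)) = q^2 + 4*q + 3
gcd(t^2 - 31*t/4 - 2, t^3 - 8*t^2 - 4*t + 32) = t - 8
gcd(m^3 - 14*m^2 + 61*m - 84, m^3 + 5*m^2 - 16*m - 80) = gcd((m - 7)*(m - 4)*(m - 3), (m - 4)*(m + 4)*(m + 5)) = m - 4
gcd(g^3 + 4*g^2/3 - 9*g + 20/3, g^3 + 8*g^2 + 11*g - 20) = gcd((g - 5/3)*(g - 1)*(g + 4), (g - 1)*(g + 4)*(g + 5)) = g^2 + 3*g - 4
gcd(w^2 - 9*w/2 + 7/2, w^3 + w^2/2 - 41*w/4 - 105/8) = w - 7/2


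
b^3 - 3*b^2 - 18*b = b*(b - 6)*(b + 3)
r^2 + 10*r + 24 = (r + 4)*(r + 6)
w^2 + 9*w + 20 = (w + 4)*(w + 5)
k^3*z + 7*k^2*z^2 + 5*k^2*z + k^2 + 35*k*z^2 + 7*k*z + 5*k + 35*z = (k + 5)*(k + 7*z)*(k*z + 1)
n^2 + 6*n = n*(n + 6)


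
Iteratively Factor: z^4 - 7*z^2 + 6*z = (z - 1)*(z^3 + z^2 - 6*z) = (z - 1)*(z + 3)*(z^2 - 2*z) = (z - 2)*(z - 1)*(z + 3)*(z)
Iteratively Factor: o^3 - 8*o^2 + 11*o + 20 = (o - 5)*(o^2 - 3*o - 4) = (o - 5)*(o - 4)*(o + 1)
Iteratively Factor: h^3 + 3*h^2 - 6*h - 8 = (h - 2)*(h^2 + 5*h + 4) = (h - 2)*(h + 1)*(h + 4)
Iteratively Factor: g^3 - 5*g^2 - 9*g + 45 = (g - 3)*(g^2 - 2*g - 15) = (g - 5)*(g - 3)*(g + 3)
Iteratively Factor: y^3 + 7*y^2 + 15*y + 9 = (y + 3)*(y^2 + 4*y + 3) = (y + 3)^2*(y + 1)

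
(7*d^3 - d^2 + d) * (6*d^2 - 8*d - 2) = 42*d^5 - 62*d^4 - 6*d^2 - 2*d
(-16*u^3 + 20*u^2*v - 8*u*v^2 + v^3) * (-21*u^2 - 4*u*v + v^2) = 336*u^5 - 356*u^4*v + 72*u^3*v^2 + 31*u^2*v^3 - 12*u*v^4 + v^5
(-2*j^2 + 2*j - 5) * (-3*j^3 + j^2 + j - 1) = 6*j^5 - 8*j^4 + 15*j^3 - j^2 - 7*j + 5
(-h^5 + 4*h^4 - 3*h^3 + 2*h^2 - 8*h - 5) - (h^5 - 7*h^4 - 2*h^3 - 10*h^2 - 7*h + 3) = -2*h^5 + 11*h^4 - h^3 + 12*h^2 - h - 8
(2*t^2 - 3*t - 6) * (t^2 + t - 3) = 2*t^4 - t^3 - 15*t^2 + 3*t + 18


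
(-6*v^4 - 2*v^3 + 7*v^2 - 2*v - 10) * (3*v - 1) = -18*v^5 + 23*v^3 - 13*v^2 - 28*v + 10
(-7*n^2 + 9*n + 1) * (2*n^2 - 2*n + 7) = -14*n^4 + 32*n^3 - 65*n^2 + 61*n + 7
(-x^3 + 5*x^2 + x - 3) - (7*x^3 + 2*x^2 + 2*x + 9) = -8*x^3 + 3*x^2 - x - 12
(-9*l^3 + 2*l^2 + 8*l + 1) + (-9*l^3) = -18*l^3 + 2*l^2 + 8*l + 1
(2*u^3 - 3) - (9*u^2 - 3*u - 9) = 2*u^3 - 9*u^2 + 3*u + 6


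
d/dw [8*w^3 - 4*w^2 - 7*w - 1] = 24*w^2 - 8*w - 7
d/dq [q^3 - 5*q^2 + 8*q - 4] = 3*q^2 - 10*q + 8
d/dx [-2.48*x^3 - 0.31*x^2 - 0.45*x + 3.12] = -7.44*x^2 - 0.62*x - 0.45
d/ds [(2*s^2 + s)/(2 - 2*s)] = (-s^2 + 2*s + 1/2)/(s^2 - 2*s + 1)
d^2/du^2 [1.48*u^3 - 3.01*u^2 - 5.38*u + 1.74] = 8.88*u - 6.02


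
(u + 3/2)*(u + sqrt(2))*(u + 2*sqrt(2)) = u^3 + 3*u^2/2 + 3*sqrt(2)*u^2 + 4*u + 9*sqrt(2)*u/2 + 6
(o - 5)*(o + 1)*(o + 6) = o^3 + 2*o^2 - 29*o - 30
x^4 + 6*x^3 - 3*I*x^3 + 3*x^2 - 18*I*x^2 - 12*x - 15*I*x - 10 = (x + 1)*(x + 5)*(x - 2*I)*(x - I)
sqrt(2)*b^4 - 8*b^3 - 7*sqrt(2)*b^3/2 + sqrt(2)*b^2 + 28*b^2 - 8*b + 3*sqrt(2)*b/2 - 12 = (b - 3)*(b - 1)*(b - 4*sqrt(2))*(sqrt(2)*b + sqrt(2)/2)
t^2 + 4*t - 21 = (t - 3)*(t + 7)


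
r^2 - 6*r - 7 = (r - 7)*(r + 1)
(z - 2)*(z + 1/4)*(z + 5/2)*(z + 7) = z^4 + 31*z^3/4 + 3*z^2/8 - 283*z/8 - 35/4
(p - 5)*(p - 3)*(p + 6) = p^3 - 2*p^2 - 33*p + 90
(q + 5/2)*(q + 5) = q^2 + 15*q/2 + 25/2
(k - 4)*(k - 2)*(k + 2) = k^3 - 4*k^2 - 4*k + 16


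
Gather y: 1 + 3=4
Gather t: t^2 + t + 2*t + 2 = t^2 + 3*t + 2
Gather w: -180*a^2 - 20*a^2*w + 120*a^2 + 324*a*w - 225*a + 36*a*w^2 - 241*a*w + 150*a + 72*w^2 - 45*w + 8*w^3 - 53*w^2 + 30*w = -60*a^2 - 75*a + 8*w^3 + w^2*(36*a + 19) + w*(-20*a^2 + 83*a - 15)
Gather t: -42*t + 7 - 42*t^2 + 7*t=-42*t^2 - 35*t + 7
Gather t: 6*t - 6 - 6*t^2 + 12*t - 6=-6*t^2 + 18*t - 12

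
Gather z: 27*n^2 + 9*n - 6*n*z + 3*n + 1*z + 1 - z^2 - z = 27*n^2 - 6*n*z + 12*n - z^2 + 1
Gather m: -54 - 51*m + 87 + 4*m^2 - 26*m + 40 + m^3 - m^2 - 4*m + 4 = m^3 + 3*m^2 - 81*m + 77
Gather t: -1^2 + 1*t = t - 1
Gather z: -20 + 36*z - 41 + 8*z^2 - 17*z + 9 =8*z^2 + 19*z - 52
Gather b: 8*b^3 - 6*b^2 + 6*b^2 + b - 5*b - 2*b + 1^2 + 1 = 8*b^3 - 6*b + 2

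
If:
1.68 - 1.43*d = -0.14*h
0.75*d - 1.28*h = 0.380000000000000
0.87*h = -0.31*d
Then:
No Solution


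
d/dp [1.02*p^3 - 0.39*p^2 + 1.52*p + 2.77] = 3.06*p^2 - 0.78*p + 1.52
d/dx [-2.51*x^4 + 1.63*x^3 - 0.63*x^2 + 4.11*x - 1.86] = -10.04*x^3 + 4.89*x^2 - 1.26*x + 4.11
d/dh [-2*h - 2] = -2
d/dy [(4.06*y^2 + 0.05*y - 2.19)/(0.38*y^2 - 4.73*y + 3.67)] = (-19.2228*y^2 + 31.4648*y - 10.1752)/(0.1444*y^4 - 3.5948*y^3 + 25.1621*y^2 - 34.7182*y + 13.4689)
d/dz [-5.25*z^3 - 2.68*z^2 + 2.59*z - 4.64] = -15.75*z^2 - 5.36*z + 2.59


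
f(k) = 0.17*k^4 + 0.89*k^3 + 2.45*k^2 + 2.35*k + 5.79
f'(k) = 0.68*k^3 + 2.67*k^2 + 4.9*k + 2.35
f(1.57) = 20.00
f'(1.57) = 19.26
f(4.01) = 155.95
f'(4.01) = 108.78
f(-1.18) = 5.30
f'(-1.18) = -0.83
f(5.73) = 450.39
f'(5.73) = 246.02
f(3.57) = 113.51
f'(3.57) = 84.81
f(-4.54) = 34.56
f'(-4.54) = -28.50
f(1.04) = 12.08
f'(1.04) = 11.10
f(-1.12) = 5.25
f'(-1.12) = -0.74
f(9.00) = 1989.57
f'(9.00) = 758.44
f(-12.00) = 2317.59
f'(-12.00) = -847.01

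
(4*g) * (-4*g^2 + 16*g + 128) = -16*g^3 + 64*g^2 + 512*g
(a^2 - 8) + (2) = a^2 - 6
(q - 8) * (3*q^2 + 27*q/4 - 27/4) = 3*q^3 - 69*q^2/4 - 243*q/4 + 54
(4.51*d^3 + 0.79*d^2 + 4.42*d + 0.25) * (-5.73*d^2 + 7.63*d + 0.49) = -25.8423*d^5 + 29.8846*d^4 - 17.089*d^3 + 32.6792*d^2 + 4.0733*d + 0.1225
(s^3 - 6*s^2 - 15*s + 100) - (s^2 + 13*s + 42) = s^3 - 7*s^2 - 28*s + 58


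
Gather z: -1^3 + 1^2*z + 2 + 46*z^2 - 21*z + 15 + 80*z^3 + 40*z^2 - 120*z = 80*z^3 + 86*z^2 - 140*z + 16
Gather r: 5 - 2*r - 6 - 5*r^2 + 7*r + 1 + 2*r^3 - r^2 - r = 2*r^3 - 6*r^2 + 4*r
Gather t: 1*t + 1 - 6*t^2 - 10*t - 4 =-6*t^2 - 9*t - 3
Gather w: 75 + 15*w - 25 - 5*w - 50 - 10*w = 0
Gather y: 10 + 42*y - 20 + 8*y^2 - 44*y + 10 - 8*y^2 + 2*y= 0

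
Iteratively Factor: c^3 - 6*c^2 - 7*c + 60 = (c + 3)*(c^2 - 9*c + 20) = (c - 4)*(c + 3)*(c - 5)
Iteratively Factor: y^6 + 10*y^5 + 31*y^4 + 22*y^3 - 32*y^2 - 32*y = (y)*(y^5 + 10*y^4 + 31*y^3 + 22*y^2 - 32*y - 32) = y*(y + 4)*(y^4 + 6*y^3 + 7*y^2 - 6*y - 8) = y*(y + 2)*(y + 4)*(y^3 + 4*y^2 - y - 4) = y*(y - 1)*(y + 2)*(y + 4)*(y^2 + 5*y + 4) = y*(y - 1)*(y + 2)*(y + 4)^2*(y + 1)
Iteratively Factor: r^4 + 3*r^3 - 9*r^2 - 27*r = (r + 3)*(r^3 - 9*r) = (r - 3)*(r + 3)*(r^2 + 3*r) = r*(r - 3)*(r + 3)*(r + 3)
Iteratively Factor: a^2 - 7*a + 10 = (a - 2)*(a - 5)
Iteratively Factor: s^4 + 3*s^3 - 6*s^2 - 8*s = (s + 1)*(s^3 + 2*s^2 - 8*s) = s*(s + 1)*(s^2 + 2*s - 8) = s*(s + 1)*(s + 4)*(s - 2)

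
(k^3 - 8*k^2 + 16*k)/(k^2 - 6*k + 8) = k*(k - 4)/(k - 2)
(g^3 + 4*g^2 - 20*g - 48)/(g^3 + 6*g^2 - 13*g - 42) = (g^2 + 2*g - 24)/(g^2 + 4*g - 21)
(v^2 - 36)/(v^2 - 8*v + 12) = (v + 6)/(v - 2)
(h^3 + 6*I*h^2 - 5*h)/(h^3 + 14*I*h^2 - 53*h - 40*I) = h/(h + 8*I)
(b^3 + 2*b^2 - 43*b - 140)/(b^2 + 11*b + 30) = (b^2 - 3*b - 28)/(b + 6)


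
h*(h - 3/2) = h^2 - 3*h/2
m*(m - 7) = m^2 - 7*m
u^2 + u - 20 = (u - 4)*(u + 5)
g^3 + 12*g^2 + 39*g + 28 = (g + 1)*(g + 4)*(g + 7)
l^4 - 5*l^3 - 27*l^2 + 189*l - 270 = (l - 5)*(l - 3)^2*(l + 6)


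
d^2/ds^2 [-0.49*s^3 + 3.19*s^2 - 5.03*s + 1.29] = 6.38 - 2.94*s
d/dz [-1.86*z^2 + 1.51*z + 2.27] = 1.51 - 3.72*z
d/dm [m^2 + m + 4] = 2*m + 1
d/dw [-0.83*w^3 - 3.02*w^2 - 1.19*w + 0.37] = -2.49*w^2 - 6.04*w - 1.19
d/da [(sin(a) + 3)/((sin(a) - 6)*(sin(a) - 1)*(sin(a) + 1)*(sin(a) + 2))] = (-3*sin(a)^3 - 4*sin(a)^2 + 49*sin(a) + 78)*sin(a)/((sin(a) - 6)^2*(sin(a) + 2)^2*cos(a)^3)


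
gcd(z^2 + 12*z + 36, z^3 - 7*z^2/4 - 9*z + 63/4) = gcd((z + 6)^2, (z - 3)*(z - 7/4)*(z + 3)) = 1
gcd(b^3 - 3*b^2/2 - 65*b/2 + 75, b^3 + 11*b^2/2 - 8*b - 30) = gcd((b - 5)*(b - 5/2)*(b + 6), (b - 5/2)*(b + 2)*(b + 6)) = b^2 + 7*b/2 - 15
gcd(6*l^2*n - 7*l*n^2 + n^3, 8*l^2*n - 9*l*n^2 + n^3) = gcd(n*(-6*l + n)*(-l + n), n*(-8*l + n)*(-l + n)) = l*n - n^2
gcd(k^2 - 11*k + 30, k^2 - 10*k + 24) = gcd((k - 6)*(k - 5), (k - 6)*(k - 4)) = k - 6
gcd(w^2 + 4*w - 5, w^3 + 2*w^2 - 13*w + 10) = w^2 + 4*w - 5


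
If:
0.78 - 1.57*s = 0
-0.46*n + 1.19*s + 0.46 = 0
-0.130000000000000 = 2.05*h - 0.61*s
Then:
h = 0.08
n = 2.29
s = 0.50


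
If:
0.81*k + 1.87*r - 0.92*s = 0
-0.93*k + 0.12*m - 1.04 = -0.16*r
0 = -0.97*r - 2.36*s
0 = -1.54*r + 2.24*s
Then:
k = 0.00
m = 8.67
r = 0.00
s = 0.00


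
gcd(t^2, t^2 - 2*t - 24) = 1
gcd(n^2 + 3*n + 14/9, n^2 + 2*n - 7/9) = n + 7/3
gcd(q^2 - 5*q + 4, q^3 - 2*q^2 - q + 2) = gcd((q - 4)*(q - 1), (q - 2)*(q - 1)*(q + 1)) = q - 1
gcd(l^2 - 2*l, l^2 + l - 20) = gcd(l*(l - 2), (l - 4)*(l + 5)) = 1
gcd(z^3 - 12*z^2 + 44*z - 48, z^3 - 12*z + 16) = z - 2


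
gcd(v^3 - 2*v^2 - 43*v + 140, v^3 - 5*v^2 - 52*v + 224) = v^2 + 3*v - 28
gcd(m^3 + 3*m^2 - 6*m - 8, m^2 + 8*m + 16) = m + 4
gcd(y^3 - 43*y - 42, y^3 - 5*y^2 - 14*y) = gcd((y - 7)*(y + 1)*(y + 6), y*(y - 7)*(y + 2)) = y - 7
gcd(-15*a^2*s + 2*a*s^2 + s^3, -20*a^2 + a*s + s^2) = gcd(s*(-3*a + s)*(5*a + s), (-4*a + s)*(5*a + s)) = 5*a + s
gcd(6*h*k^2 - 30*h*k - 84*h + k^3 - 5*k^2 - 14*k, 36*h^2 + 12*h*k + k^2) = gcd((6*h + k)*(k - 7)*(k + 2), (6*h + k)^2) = 6*h + k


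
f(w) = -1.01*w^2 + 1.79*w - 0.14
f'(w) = 1.79 - 2.02*w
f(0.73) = 0.63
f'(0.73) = 0.32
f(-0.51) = -1.32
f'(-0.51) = 2.82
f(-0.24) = -0.63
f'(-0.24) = 2.27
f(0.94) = 0.65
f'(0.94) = -0.11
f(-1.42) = -4.72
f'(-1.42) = 4.66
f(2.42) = -1.72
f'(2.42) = -3.10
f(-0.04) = -0.21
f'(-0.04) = 1.87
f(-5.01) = -34.46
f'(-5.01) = 11.91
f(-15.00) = -254.24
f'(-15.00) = 32.09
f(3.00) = -3.86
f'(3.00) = -4.27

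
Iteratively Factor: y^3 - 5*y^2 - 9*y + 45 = (y - 5)*(y^2 - 9) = (y - 5)*(y + 3)*(y - 3)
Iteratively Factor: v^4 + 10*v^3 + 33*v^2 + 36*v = (v + 3)*(v^3 + 7*v^2 + 12*v) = (v + 3)*(v + 4)*(v^2 + 3*v) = v*(v + 3)*(v + 4)*(v + 3)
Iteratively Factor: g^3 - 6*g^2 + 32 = (g - 4)*(g^2 - 2*g - 8) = (g - 4)^2*(g + 2)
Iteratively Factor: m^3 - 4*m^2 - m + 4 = (m - 1)*(m^2 - 3*m - 4) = (m - 1)*(m + 1)*(m - 4)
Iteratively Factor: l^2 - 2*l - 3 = (l + 1)*(l - 3)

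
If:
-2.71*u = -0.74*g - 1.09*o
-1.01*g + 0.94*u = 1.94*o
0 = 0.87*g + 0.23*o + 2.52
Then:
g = -3.32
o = 1.60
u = -0.26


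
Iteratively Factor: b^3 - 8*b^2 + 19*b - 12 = (b - 4)*(b^2 - 4*b + 3) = (b - 4)*(b - 3)*(b - 1)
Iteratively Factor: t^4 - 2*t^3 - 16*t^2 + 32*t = (t + 4)*(t^3 - 6*t^2 + 8*t) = (t - 4)*(t + 4)*(t^2 - 2*t) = (t - 4)*(t - 2)*(t + 4)*(t)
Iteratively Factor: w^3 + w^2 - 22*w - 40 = (w - 5)*(w^2 + 6*w + 8) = (w - 5)*(w + 2)*(w + 4)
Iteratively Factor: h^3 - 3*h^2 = (h)*(h^2 - 3*h) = h^2*(h - 3)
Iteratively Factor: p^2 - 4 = (p + 2)*(p - 2)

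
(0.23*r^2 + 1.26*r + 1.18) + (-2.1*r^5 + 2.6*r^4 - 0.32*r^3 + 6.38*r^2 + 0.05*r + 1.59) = -2.1*r^5 + 2.6*r^4 - 0.32*r^3 + 6.61*r^2 + 1.31*r + 2.77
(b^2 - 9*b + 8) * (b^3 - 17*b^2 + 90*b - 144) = b^5 - 26*b^4 + 251*b^3 - 1090*b^2 + 2016*b - 1152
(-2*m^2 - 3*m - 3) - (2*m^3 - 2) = -2*m^3 - 2*m^2 - 3*m - 1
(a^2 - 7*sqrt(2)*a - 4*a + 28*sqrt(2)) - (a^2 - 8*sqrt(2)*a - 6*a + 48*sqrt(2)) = sqrt(2)*a + 2*a - 20*sqrt(2)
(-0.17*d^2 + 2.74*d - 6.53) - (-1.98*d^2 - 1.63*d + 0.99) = 1.81*d^2 + 4.37*d - 7.52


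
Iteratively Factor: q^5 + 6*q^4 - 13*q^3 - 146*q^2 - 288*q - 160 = (q - 5)*(q^4 + 11*q^3 + 42*q^2 + 64*q + 32) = (q - 5)*(q + 2)*(q^3 + 9*q^2 + 24*q + 16) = (q - 5)*(q + 2)*(q + 4)*(q^2 + 5*q + 4) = (q - 5)*(q + 1)*(q + 2)*(q + 4)*(q + 4)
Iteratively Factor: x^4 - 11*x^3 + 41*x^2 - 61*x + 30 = (x - 2)*(x^3 - 9*x^2 + 23*x - 15) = (x - 3)*(x - 2)*(x^2 - 6*x + 5) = (x - 3)*(x - 2)*(x - 1)*(x - 5)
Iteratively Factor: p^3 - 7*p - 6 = (p - 3)*(p^2 + 3*p + 2) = (p - 3)*(p + 2)*(p + 1)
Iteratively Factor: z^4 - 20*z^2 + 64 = (z + 2)*(z^3 - 2*z^2 - 16*z + 32) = (z - 2)*(z + 2)*(z^2 - 16) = (z - 4)*(z - 2)*(z + 2)*(z + 4)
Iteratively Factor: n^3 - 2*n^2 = (n)*(n^2 - 2*n) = n^2*(n - 2)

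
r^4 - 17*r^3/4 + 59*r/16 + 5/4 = (r - 4)*(r - 5/4)*(r + 1/2)^2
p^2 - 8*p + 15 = (p - 5)*(p - 3)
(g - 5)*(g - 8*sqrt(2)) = g^2 - 8*sqrt(2)*g - 5*g + 40*sqrt(2)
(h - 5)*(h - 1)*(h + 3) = h^3 - 3*h^2 - 13*h + 15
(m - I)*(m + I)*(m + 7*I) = m^3 + 7*I*m^2 + m + 7*I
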